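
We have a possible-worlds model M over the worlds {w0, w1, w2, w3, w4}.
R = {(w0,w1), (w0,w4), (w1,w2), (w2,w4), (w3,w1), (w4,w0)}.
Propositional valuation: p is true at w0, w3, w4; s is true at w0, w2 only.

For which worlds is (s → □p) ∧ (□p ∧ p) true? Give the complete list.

Let φ = (s → □p) ∧ (□p ∧ p). Evaluate φ at each world:
  w0 (successors {w1, w4}): φ is false.
  w1 (successors {w2}): φ is false.
  w2 (successors {w4}): φ is false.
  w3 (successors {w1}): φ is false.
  w4 (successors {w0}): φ is true.
For instance, at w0:
  At w0: s → □p is false, □p ∧ p is false, so (s → □p) ∧ (□p ∧ p) is false.
    At w0: s is true, □p is false, so s → □p is false.
      At w0: □p requires p at every successor {w1, w4}.
        p fails at w1, so □p is false at w0.
    At w0: □p is false, p is true, so □p ∧ p is false.
      At w0: □p requires p at every successor {w1, w4}.
        p fails at w1, so □p is false at w0.
Satisfying worlds: {w4}

w4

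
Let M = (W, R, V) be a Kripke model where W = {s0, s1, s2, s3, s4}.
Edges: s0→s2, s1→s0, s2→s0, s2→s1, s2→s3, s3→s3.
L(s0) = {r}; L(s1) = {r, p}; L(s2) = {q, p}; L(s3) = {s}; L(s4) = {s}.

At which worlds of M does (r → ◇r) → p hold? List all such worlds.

s0, s1, s2

Recall that ◇ψ holds at a world iff ψ holds at some accessible world.
Let φ = (r → ◇r) → p. Evaluate φ at each world:
  s0 (successors {s2}): φ is true.
  s1 (successors {s0}): φ is true.
  s2 (successors {s0, s1, s3}): φ is true.
  s3 (successors {s3}): φ is false.
  s4 (successors ∅): φ is false.
For instance, at s2:
  At s2: r → ◇r is true, p is true, so (r → ◇r) → p is true.
    At s2: r is false, ◇r is true, so r → ◇r is true.
      At s2: ◇r requires r at some successor in {s0, s1, s3}.
        r holds at s0, so ◇r is true at s2.
Satisfying worlds: {s0, s1, s2}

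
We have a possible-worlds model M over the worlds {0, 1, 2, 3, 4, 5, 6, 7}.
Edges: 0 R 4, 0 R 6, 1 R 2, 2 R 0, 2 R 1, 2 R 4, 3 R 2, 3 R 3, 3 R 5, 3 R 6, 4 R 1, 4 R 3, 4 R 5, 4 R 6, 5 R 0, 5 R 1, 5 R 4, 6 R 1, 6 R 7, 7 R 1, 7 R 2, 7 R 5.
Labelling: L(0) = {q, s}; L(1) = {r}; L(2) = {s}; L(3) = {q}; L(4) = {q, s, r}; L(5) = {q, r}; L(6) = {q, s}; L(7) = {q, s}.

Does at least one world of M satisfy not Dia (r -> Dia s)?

No

Let φ = not Dia (r -> Dia s). Evaluate φ at each world:
  0 (successors {4, 6}): φ is false.
  1 (successors {2}): φ is false.
  2 (successors {0, 1, 4}): φ is false.
  3 (successors {2, 3, 5, 6}): φ is false.
  4 (successors {1, 3, 5, 6}): φ is false.
  5 (successors {0, 1, 4}): φ is false.
  6 (successors {1, 7}): φ is false.
  7 (successors {1, 2, 5}): φ is false.
For instance, at 3:
  At 3: Dia (r -> Dia s) is true, so not Dia (r -> Dia s) is false.
    At 3: Dia (r -> Dia s) requires r -> Dia s at some successor in {2, 3, 5, 6}.
      r -> Dia s holds at 2, so Dia (r -> Dia s) is true at 3.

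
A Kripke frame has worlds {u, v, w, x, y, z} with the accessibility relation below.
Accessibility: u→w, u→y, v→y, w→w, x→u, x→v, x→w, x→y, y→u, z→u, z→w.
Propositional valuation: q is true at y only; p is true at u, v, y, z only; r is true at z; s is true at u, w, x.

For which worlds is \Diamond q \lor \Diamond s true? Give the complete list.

Let φ = \Diamond q \lor \Diamond s. Evaluate φ at each world:
  u (successors {w, y}): φ is true.
  v (successors {y}): φ is true.
  w (successors {w}): φ is true.
  x (successors {u, v, w, y}): φ is true.
  y (successors {u}): φ is true.
  z (successors {u, w}): φ is true.
For instance, at x:
  At x: \Diamond q is true, \Diamond s is true, so \Diamond q \lor \Diamond s is true.
    At x: \Diamond q requires q at some successor in {u, v, w, y}.
      q holds at y, so \Diamond q is true at x.
    At x: \Diamond s requires s at some successor in {u, v, w, y}.
      s holds at u, so \Diamond s is true at x.
Satisfying worlds: {u, v, w, x, y, z}

u, v, w, x, y, z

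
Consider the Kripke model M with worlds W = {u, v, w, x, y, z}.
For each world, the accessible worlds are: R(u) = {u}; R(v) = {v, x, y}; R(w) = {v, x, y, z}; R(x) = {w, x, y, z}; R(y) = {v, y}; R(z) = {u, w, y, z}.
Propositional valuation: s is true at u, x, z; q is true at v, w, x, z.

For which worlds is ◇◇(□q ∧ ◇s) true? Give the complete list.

none

Let φ = ◇◇(□q ∧ ◇s). Evaluate φ at each world:
  u (successors {u}): φ is false.
  v (successors {v, x, y}): φ is false.
  w (successors {v, x, y, z}): φ is false.
  x (successors {w, x, y, z}): φ is false.
  y (successors {v, y}): φ is false.
  z (successors {u, w, y, z}): φ is false.
For instance, at v:
  At v: ◇◇(□q ∧ ◇s) requires ◇(□q ∧ ◇s) at some successor in {v, x, y}.
    At v: ◇(□q ∧ ◇s) is false.
    At x: ◇(□q ∧ ◇s) is false.
    At y: ◇(□q ∧ ◇s) is false.
  So ◇◇(□q ∧ ◇s) is false at v.
Satisfying worlds: none.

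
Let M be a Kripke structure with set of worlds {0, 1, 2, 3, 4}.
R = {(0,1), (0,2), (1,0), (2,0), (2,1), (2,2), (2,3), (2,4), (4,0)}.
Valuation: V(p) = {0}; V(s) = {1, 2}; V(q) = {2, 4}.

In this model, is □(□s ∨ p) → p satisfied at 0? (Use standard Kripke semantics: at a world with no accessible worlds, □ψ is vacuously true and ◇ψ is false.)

Yes

At 0: □(□s ∨ p) is false, p is true, so □(□s ∨ p) → p is true.
  At 0: □(□s ∨ p) requires □s ∨ p at every successor {1, 2}.
    □s ∨ p fails at 1, so □(□s ∨ p) is false at 0.
      At 1: □s is false, p is false, so □s ∨ p is false.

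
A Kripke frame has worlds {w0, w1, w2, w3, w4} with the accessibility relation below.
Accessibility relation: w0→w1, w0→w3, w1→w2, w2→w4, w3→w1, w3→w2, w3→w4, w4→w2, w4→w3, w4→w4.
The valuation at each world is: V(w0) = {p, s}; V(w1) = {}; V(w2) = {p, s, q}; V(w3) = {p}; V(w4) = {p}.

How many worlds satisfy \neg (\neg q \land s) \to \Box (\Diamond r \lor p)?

4

Let φ = \neg (\neg q \land s) \to \Box (\Diamond r \lor p). Evaluate φ at each world:
  w0 (successors {w1, w3}): φ is true.
  w1 (successors {w2}): φ is true.
  w2 (successors {w4}): φ is true.
  w3 (successors {w1, w2, w4}): φ is false.
  w4 (successors {w2, w3, w4}): φ is true.
For instance, at w3:
  At w3: \neg (\neg q \land s) is true, \Box (\Diamond r \lor p) is false, so \neg (\neg q \land s) \to \Box (\Diamond r \lor p) is false.
    At w3: \Box (\Diamond r \lor p) requires \Diamond r \lor p at every successor {w1, w2, w4}.
      \Diamond r \lor p fails at w1, so \Box (\Diamond r \lor p) is false at w3.
Satisfying worlds: {w0, w1, w2, w4}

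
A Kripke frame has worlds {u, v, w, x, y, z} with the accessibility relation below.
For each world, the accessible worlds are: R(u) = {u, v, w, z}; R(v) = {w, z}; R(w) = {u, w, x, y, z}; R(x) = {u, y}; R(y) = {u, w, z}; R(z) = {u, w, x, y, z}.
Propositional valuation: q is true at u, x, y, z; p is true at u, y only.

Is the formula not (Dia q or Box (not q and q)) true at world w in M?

No

At w: Dia q or Box (not q and q) is true, so not (Dia q or Box (not q and q)) is false.
  At w: Dia q is true, Box (not q and q) is false, so Dia q or Box (not q and q) is true.
    At w: Dia q requires q at some successor in {u, w, x, y, z}.
      q holds at u, so Dia q is true at w.
    At w: Box (not q and q) requires not q and q at every successor {u, w, x, y, z}.
      not q and q fails at u, so Box (not q and q) is false at w.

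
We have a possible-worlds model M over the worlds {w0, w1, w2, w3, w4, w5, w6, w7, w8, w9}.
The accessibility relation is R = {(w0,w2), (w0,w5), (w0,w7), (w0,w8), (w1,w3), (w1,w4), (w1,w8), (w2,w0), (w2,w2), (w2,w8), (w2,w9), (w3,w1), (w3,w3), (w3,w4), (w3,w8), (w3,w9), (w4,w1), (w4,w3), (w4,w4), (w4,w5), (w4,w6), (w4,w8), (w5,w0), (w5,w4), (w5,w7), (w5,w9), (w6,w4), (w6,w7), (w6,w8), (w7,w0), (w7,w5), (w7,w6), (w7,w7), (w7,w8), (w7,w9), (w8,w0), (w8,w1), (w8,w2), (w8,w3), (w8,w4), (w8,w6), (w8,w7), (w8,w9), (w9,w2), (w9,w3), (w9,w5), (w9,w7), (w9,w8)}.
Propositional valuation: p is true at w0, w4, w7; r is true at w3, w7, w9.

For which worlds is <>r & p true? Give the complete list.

Let φ = <>r & p. Evaluate φ at each world:
  w0 (successors {w2, w5, w7, w8}): φ is true.
  w1 (successors {w3, w4, w8}): φ is false.
  w2 (successors {w0, w2, w8, w9}): φ is false.
  w3 (successors {w1, w3, w4, w8, w9}): φ is false.
  w4 (successors {w1, w3, w4, w5, w6, w8}): φ is true.
  w5 (successors {w0, w4, w7, w9}): φ is false.
  w6 (successors {w4, w7, w8}): φ is false.
  w7 (successors {w0, w5, w6, w7, w8, w9}): φ is true.
  w8 (successors {w0, w1, w2, w3, w4, w6, w7, w9}): φ is false.
  w9 (successors {w2, w3, w5, w7, w8}): φ is false.
For instance, at w6:
  At w6: <>r is true, p is false, so <>r & p is false.
    At w6: <>r requires r at some successor in {w4, w7, w8}.
      r holds at w7, so <>r is true at w6.
Satisfying worlds: {w0, w4, w7}

w0, w4, w7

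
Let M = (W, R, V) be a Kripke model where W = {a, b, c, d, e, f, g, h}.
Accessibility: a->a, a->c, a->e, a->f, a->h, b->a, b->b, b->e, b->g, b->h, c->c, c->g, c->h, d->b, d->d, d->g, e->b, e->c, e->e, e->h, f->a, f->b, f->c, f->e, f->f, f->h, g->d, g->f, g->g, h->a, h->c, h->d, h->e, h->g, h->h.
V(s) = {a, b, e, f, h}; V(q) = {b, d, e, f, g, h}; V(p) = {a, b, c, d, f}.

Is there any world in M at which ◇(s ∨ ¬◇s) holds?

Yes

Let φ = ◇(s ∨ ¬◇s). Evaluate φ at each world:
  a (successors {a, c, e, f, h}): φ is true.
  b (successors {a, b, e, g, h}): φ is true.
  c (successors {c, g, h}): φ is true.
  d (successors {b, d, g}): φ is true.
  e (successors {b, c, e, h}): φ is true.
  f (successors {a, b, c, e, f, h}): φ is true.
  g (successors {d, f, g}): φ is true.
  h (successors {a, c, d, e, g, h}): φ is true.
Detail at a (witness):
  At a: ◇(s ∨ ¬◇s) requires s ∨ ¬◇s at some successor in {a, c, e, f, h}.
    s ∨ ¬◇s holds at a, so ◇(s ∨ ¬◇s) is true at a.
      At a: s is true, ¬◇s is false, so s ∨ ¬◇s is true.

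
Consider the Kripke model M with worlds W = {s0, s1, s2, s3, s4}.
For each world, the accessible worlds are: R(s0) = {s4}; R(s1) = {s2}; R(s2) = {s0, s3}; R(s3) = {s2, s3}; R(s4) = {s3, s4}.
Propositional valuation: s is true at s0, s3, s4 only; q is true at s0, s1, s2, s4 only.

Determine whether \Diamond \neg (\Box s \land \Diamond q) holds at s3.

At s3: \Diamond \neg (\Box s \land \Diamond q) requires \neg (\Box s \land \Diamond q) at some successor in {s2, s3}.
  \neg (\Box s \land \Diamond q) holds at s3, so \Diamond \neg (\Box s \land \Diamond q) is true at s3.
    At s3: \Box s \land \Diamond q is false, so \neg (\Box s \land \Diamond q) is true.
      At s3: \Box s is false, \Diamond q is true, so \Box s \land \Diamond q is false.

Yes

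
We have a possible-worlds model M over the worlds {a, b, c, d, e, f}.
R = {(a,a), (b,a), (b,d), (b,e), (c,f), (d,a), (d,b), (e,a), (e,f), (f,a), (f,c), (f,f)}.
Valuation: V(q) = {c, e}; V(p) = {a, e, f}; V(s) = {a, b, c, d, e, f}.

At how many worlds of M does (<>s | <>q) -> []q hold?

0

Let φ = (<>s | <>q) -> []q. Evaluate φ at each world:
  a (successors {a}): φ is false.
  b (successors {a, d, e}): φ is false.
  c (successors {f}): φ is false.
  d (successors {a, b}): φ is false.
  e (successors {a, f}): φ is false.
  f (successors {a, c, f}): φ is false.
For instance, at b:
  At b: <>s | <>q is true, []q is false, so (<>s | <>q) -> []q is false.
    At b: <>s is true, <>q is true, so <>s | <>q is true.
      At b: <>s requires s at some successor in {a, d, e}.
        s holds at a, so <>s is true at b.
      At b: <>q requires q at some successor in {a, d, e}.
        q holds at e, so <>q is true at b.
    At b: []q requires q at every successor {a, d, e}.
      q fails at a, so []q is false at b.
Satisfying worlds: none.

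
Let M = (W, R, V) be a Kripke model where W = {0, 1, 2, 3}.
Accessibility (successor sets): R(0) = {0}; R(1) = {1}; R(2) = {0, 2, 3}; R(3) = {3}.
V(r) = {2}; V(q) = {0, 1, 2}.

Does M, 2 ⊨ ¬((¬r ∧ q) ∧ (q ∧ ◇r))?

Yes

At 2: (¬r ∧ q) ∧ (q ∧ ◇r) is false, so ¬((¬r ∧ q) ∧ (q ∧ ◇r)) is true.
  At 2: ¬r ∧ q is false, q ∧ ◇r is true, so (¬r ∧ q) ∧ (q ∧ ◇r) is false.
    At 2: q is true, ◇r is true, so q ∧ ◇r is true.
      At 2: ◇r requires r at some successor in {0, 2, 3}.
        r holds at 2, so ◇r is true at 2.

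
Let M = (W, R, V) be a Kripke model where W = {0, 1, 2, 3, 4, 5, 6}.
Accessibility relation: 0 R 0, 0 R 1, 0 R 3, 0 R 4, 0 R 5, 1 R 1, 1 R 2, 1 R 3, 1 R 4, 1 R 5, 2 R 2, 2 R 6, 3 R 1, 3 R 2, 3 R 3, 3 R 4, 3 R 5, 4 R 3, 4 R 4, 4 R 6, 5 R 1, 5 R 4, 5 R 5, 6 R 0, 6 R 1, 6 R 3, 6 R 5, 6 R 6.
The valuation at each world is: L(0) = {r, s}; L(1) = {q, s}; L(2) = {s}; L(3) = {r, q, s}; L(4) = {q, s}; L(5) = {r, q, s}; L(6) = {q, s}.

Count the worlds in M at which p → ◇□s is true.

7

Let φ = p → ◇□s. Evaluate φ at each world:
  0 (successors {0, 1, 3, 4, 5}): φ is true.
  1 (successors {1, 2, 3, 4, 5}): φ is true.
  2 (successors {2, 6}): φ is true.
  3 (successors {1, 2, 3, 4, 5}): φ is true.
  4 (successors {3, 4, 6}): φ is true.
  5 (successors {1, 4, 5}): φ is true.
  6 (successors {0, 1, 3, 5, 6}): φ is true.
For instance, at 2:
  At 2: p is false, ◇□s is true, so p → ◇□s is true.
    At 2: ◇□s requires □s at some successor in {2, 6}.
      □s holds at 2, so ◇□s is true at 2.
Satisfying worlds: {0, 1, 2, 3, 4, 5, 6}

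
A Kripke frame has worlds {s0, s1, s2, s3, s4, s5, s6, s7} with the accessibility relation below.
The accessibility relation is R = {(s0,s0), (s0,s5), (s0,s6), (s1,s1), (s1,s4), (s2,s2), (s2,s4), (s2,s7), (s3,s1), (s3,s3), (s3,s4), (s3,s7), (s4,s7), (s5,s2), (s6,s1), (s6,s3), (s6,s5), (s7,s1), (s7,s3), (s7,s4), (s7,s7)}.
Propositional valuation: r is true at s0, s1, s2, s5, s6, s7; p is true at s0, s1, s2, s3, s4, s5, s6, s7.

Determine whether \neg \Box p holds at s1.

Recall that \Box ψ holds at a world iff ψ holds at every accessible world, and \Diamond ψ holds iff ψ holds at some accessible world.
At s1: \Box p is true, so \neg \Box p is false.
  At s1: \Box p requires p at every successor {s1, s4}.
    At s1: p is true.
    At s4: p is true.
  So \Box p is true at s1.

No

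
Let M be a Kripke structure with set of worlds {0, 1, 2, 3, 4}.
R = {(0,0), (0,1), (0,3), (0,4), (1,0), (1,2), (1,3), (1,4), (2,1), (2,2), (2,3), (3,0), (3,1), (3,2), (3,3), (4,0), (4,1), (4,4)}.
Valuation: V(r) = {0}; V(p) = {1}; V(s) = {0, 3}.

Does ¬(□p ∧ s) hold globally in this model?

Recall that □ψ holds at a world iff ψ holds at every accessible world, and ◇ψ holds iff ψ holds at some accessible world.
Let φ = ¬(□p ∧ s). Evaluate φ at each world:
  0 (successors {0, 1, 3, 4}): φ is true.
  1 (successors {0, 2, 3, 4}): φ is true.
  2 (successors {1, 2, 3}): φ is true.
  3 (successors {0, 1, 2, 3}): φ is true.
  4 (successors {0, 1, 4}): φ is true.
For instance, at 2:
  At 2: □p ∧ s is false, so ¬(□p ∧ s) is true.
    At 2: □p is false, s is false, so □p ∧ s is false.
      At 2: □p requires p at every successor {1, 2, 3}.
        p fails at 2, so □p is false at 2.

Yes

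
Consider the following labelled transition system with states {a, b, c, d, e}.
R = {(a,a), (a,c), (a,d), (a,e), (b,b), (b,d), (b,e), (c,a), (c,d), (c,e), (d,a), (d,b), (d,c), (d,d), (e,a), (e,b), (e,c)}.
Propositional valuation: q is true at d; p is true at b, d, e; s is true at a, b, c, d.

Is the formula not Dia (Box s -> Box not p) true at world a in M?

Recall that Box ψ holds at a world iff ψ holds at every accessible world, and Dia ψ holds iff ψ holds at some accessible world.
At a: Dia (Box s -> Box not p) is true, so not Dia (Box s -> Box not p) is false.
  At a: Dia (Box s -> Box not p) requires Box s -> Box not p at some successor in {a, c, d, e}.
    Box s -> Box not p holds at a, so Dia (Box s -> Box not p) is true at a.
      At a: Box s is false, Box not p is false, so Box s -> Box not p is true.

No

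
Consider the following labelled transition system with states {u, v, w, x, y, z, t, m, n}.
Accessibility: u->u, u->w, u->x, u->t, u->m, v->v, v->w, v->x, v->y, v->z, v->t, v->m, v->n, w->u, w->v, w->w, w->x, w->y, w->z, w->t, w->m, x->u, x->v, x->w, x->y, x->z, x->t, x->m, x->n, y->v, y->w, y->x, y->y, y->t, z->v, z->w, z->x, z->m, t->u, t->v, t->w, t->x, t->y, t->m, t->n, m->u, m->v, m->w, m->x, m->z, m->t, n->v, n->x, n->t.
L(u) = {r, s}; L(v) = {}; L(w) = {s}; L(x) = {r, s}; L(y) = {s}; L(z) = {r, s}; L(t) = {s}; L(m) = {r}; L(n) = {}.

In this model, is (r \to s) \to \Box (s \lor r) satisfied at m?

Yes

At m: r \to s is false, \Box (s \lor r) is false, so (r \to s) \to \Box (s \lor r) is true.
  At m: \Box (s \lor r) requires s \lor r at every successor {u, v, w, x, z, t}.
    s \lor r fails at v, so \Box (s \lor r) is false at m.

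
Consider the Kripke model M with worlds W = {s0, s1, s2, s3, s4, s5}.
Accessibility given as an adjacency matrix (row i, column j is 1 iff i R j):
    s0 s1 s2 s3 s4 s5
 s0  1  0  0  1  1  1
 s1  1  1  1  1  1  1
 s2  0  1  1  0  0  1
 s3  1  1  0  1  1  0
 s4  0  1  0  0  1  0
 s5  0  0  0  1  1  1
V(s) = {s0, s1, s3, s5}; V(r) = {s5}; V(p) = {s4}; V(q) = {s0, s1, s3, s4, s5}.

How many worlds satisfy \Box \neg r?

Let φ = \Box \neg r. Evaluate φ at each world:
  s0 (successors {s0, s3, s4, s5}): φ is false.
  s1 (successors {s0, s1, s2, s3, s4, s5}): φ is false.
  s2 (successors {s1, s2, s5}): φ is false.
  s3 (successors {s0, s1, s3, s4}): φ is true.
  s4 (successors {s1, s4}): φ is true.
  s5 (successors {s3, s4, s5}): φ is false.
For instance, at s4:
  At s4: \Box \neg r requires \neg r at every successor {s1, s4}.
    At s1: \neg r is true.
    At s4: \neg r is true.
  So \Box \neg r is true at s4.
Satisfying worlds: {s3, s4}

2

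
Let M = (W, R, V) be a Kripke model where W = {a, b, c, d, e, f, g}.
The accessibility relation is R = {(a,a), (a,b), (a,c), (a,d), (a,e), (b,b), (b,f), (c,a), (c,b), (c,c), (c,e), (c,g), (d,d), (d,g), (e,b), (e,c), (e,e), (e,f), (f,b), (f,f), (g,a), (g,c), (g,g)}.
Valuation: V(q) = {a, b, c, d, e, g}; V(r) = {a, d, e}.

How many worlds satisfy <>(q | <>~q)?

7

Recall that <>ψ holds at a world iff ψ holds at some accessible world.
Let φ = <>(q | <>~q). Evaluate φ at each world:
  a (successors {a, b, c, d, e}): φ is true.
  b (successors {b, f}): φ is true.
  c (successors {a, b, c, e, g}): φ is true.
  d (successors {d, g}): φ is true.
  e (successors {b, c, e, f}): φ is true.
  f (successors {b, f}): φ is true.
  g (successors {a, c, g}): φ is true.
For instance, at b:
  At b: <>(q | <>~q) requires q | <>~q at some successor in {b, f}.
    q | <>~q holds at b, so <>(q | <>~q) is true at b.
      At b: q is true, <>~q is true, so q | <>~q is true.
Satisfying worlds: {a, b, c, d, e, f, g}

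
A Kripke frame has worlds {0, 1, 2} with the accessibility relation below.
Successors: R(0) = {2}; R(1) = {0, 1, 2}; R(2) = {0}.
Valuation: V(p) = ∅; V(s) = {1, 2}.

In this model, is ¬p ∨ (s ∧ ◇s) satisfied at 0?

Yes

Recall that ◇ψ holds at a world iff ψ holds at some accessible world.
At 0: ¬p is true, s ∧ ◇s is false, so ¬p ∨ (s ∧ ◇s) is true.
  At 0: s is false, ◇s is true, so s ∧ ◇s is false.
    At 0: ◇s requires s at some successor in {2}.
      s holds at 2, so ◇s is true at 0.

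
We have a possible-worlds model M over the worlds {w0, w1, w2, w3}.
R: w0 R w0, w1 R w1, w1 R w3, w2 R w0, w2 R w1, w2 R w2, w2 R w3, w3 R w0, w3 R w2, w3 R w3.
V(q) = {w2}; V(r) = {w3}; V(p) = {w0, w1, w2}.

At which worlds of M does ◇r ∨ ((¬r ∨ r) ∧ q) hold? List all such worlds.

Let φ = ◇r ∨ ((¬r ∨ r) ∧ q). Evaluate φ at each world:
  w0 (successors {w0}): φ is false.
  w1 (successors {w1, w3}): φ is true.
  w2 (successors {w0, w1, w2, w3}): φ is true.
  w3 (successors {w0, w2, w3}): φ is true.
For instance, at w0:
  At w0: ◇r is false, (¬r ∨ r) ∧ q is false, so ◇r ∨ ((¬r ∨ r) ∧ q) is false.
    At w0: ◇r requires r at some successor in {w0}.
      At w0: r is false.
    So ◇r is false at w0.
Satisfying worlds: {w1, w2, w3}

w1, w2, w3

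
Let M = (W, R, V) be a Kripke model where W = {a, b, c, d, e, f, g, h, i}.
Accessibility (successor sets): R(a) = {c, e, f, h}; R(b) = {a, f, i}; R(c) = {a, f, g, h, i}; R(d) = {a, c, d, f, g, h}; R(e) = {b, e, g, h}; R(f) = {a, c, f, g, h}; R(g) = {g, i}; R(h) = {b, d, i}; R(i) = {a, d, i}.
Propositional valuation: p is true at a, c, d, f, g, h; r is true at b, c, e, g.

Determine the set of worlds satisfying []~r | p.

a, b, c, d, f, g, h, i

Let φ = []~r | p. Evaluate φ at each world:
  a (successors {c, e, f, h}): φ is true.
  b (successors {a, f, i}): φ is true.
  c (successors {a, f, g, h, i}): φ is true.
  d (successors {a, c, d, f, g, h}): φ is true.
  e (successors {b, e, g, h}): φ is false.
  f (successors {a, c, f, g, h}): φ is true.
  g (successors {g, i}): φ is true.
  h (successors {b, d, i}): φ is true.
  i (successors {a, d, i}): φ is true.
For instance, at c:
  At c: []~r is false, p is true, so []~r | p is true.
    At c: []~r requires ~r at every successor {a, f, g, h, i}.
      ~r fails at g, so []~r is false at c.
Satisfying worlds: {a, b, c, d, f, g, h, i}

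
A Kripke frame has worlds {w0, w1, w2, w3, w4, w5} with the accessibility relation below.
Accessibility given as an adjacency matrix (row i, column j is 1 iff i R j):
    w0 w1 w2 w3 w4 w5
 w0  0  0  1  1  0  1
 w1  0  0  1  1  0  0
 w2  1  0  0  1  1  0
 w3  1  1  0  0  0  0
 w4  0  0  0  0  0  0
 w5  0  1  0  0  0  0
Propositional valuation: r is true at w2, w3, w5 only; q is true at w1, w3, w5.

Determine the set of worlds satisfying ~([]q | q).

Let φ = ~([]q | q). Evaluate φ at each world:
  w0 (successors {w2, w3, w5}): φ is true.
  w1 (successors {w2, w3}): φ is false.
  w2 (successors {w0, w3, w4}): φ is true.
  w3 (successors {w0, w1}): φ is false.
  w4 (successors ∅): φ is false.
  w5 (successors {w1}): φ is false.
For instance, at w2:
  At w2: []q | q is false, so ~([]q | q) is true.
    At w2: []q is false, q is false, so []q | q is false.
      At w2: []q requires q at every successor {w0, w3, w4}.
        q fails at w0, so []q is false at w2.
Satisfying worlds: {w0, w2}

w0, w2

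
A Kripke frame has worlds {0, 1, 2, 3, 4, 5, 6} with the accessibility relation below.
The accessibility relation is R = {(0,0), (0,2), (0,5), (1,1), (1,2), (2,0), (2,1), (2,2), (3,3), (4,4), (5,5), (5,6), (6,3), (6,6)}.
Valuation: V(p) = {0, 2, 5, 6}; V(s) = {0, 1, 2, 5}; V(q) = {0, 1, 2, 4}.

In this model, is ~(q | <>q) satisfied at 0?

At 0: q | <>q is true, so ~(q | <>q) is false.
  At 0: q is true, <>q is true, so q | <>q is true.
    At 0: <>q requires q at some successor in {0, 2, 5}.
      q holds at 0, so <>q is true at 0.

No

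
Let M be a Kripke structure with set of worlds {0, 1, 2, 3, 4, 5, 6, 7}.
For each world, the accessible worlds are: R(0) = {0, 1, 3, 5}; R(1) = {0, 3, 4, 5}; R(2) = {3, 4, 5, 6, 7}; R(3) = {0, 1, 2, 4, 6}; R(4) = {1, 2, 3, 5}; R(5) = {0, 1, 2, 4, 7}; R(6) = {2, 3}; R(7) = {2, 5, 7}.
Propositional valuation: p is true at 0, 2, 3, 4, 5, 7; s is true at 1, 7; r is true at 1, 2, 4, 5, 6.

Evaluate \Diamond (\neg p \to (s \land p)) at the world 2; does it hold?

At 2: \Diamond (\neg p \to (s \land p)) requires \neg p \to (s \land p) at some successor in {3, 4, 5, 6, 7}.
  \neg p \to (s \land p) holds at 3, so \Diamond (\neg p \to (s \land p)) is true at 2.

Yes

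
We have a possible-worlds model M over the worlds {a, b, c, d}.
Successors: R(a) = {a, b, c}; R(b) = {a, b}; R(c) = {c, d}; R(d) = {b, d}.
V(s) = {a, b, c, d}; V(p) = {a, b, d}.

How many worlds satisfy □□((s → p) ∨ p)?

1

Let φ = □□((s → p) ∨ p). Evaluate φ at each world:
  a (successors {a, b, c}): φ is false.
  b (successors {a, b}): φ is false.
  c (successors {c, d}): φ is false.
  d (successors {b, d}): φ is true.
For instance, at c:
  At c: □□((s → p) ∨ p) requires □((s → p) ∨ p) at every successor {c, d}.
    □((s → p) ∨ p) fails at c, so □□((s → p) ∨ p) is false at c.
      At c: □((s → p) ∨ p) requires (s → p) ∨ p at every successor {c, d}.
        (s → p) ∨ p fails at c, so □((s → p) ∨ p) is false at c.
Satisfying worlds: {d}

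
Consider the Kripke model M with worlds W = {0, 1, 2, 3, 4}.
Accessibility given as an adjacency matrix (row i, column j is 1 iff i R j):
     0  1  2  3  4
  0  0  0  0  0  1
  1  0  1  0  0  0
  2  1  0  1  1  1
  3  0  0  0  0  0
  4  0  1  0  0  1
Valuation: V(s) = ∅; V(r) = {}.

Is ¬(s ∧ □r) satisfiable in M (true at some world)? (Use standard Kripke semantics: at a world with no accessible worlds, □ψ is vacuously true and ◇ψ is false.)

Recall that □ψ holds at a world iff ψ holds at every accessible world, and ◇ψ holds iff ψ holds at some accessible world.
Let φ = ¬(s ∧ □r). Evaluate φ at each world:
  0 (successors {4}): φ is true.
  1 (successors {1}): φ is true.
  2 (successors {0, 2, 3, 4}): φ is true.
  3 (successors ∅): φ is true.
  4 (successors {1, 4}): φ is true.
Detail at 0 (witness):
  At 0: s ∧ □r is false, so ¬(s ∧ □r) is true.
    At 0: s is false, □r is false, so s ∧ □r is false.
      At 0: □r requires r at every successor {4}.
        r fails at 4, so □r is false at 0.

Yes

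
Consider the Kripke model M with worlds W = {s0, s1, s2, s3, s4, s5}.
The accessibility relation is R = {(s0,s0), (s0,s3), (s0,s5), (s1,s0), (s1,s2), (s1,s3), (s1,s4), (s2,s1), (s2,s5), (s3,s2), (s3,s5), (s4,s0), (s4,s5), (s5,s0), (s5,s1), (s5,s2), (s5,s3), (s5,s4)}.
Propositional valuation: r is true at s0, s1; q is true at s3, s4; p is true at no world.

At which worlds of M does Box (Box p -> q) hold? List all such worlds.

Let φ = Box (Box p -> q). Evaluate φ at each world:
  s0 (successors {s0, s3, s5}): φ is true.
  s1 (successors {s0, s2, s3, s4}): φ is true.
  s2 (successors {s1, s5}): φ is true.
  s3 (successors {s2, s5}): φ is true.
  s4 (successors {s0, s5}): φ is true.
  s5 (successors {s0, s1, s2, s3, s4}): φ is true.
For instance, at s5:
  At s5: Box (Box p -> q) requires Box p -> q at every successor {s0, s1, s2, s3, s4}.
    At s0: Box p -> q is true.
    At s1: Box p -> q is true.
    At s2: Box p -> q is true.
    At s3: Box p -> q is true.
    At s4: Box p -> q is true.
  So Box (Box p -> q) is true at s5.
Satisfying worlds: {s0, s1, s2, s3, s4, s5}

s0, s1, s2, s3, s4, s5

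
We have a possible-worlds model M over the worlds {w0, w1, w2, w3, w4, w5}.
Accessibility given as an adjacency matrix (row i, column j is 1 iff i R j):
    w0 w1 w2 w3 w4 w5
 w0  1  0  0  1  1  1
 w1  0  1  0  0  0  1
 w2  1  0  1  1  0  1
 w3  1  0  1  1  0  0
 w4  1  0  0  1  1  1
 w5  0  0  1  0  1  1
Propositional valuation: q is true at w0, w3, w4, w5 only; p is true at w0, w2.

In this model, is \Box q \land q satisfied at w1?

At w1: \Box q is false, q is false, so \Box q \land q is false.
  At w1: \Box q requires q at every successor {w1, w5}.
    q fails at w1, so \Box q is false at w1.

No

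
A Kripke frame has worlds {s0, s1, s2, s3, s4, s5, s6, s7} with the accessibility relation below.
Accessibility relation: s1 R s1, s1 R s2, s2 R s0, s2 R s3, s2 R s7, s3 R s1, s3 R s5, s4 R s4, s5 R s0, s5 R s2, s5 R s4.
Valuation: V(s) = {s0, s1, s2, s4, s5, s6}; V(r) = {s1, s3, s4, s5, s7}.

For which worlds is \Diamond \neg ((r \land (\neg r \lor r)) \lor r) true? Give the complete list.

s1, s2, s5

Let φ = \Diamond \neg ((r \land (\neg r \lor r)) \lor r). Evaluate φ at each world:
  s0 (successors ∅): φ is false.
  s1 (successors {s1, s2}): φ is true.
  s2 (successors {s0, s3, s7}): φ is true.
  s3 (successors {s1, s5}): φ is false.
  s4 (successors {s4}): φ is false.
  s5 (successors {s0, s2, s4}): φ is true.
  s6 (successors ∅): φ is false.
  s7 (successors ∅): φ is false.
For instance, at s1:
  At s1: \Diamond \neg ((r \land (\neg r \lor r)) \lor r) requires \neg ((r \land (\neg r \lor r)) \lor r) at some successor in {s1, s2}.
    \neg ((r \land (\neg r \lor r)) \lor r) holds at s2, so \Diamond \neg ((r \land (\neg r \lor r)) \lor r) is true at s1.
Satisfying worlds: {s1, s2, s5}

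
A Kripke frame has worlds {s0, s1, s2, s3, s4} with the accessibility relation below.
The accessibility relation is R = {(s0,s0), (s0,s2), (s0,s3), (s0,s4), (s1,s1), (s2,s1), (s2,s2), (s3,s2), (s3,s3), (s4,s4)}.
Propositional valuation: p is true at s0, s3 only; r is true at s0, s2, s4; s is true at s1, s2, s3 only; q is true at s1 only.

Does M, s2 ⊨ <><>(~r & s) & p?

At s2: <><>(~r & s) is true, p is false, so <><>(~r & s) & p is false.
  At s2: <><>(~r & s) requires <>(~r & s) at some successor in {s1, s2}.
    <>(~r & s) holds at s1, so <><>(~r & s) is true at s2.
      At s1: <>(~r & s) requires ~r & s at some successor in {s1}.
        ~r & s holds at s1, so <>(~r & s) is true at s1.

No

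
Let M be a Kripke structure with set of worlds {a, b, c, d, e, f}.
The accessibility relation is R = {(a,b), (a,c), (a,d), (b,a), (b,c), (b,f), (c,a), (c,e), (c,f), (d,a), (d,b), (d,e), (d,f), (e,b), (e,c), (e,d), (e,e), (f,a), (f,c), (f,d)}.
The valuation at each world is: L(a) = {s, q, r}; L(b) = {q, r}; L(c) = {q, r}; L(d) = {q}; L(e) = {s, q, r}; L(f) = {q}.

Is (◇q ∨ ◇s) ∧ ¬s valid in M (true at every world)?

No

Recall that ◇ψ holds at a world iff ψ holds at some accessible world.
Let φ = (◇q ∨ ◇s) ∧ ¬s. Evaluate φ at each world:
  a (successors {b, c, d}): φ is false.
  b (successors {a, c, f}): φ is true.
  c (successors {a, e, f}): φ is true.
  d (successors {a, b, e, f}): φ is true.
  e (successors {b, c, d, e}): φ is false.
  f (successors {a, c, d}): φ is true.
Detail at a (counterexample):
  At a: ◇q ∨ ◇s is true, ¬s is false, so (◇q ∨ ◇s) ∧ ¬s is false.
    At a: ◇q is true, ◇s is false, so ◇q ∨ ◇s is true.
      At a: ◇q requires q at some successor in {b, c, d}.
        q holds at b, so ◇q is true at a.
      At a: ◇s requires s at some successor in {b, c, d}.
        At b: s is false.
        At c: s is false.
        At d: s is false.
      So ◇s is false at a.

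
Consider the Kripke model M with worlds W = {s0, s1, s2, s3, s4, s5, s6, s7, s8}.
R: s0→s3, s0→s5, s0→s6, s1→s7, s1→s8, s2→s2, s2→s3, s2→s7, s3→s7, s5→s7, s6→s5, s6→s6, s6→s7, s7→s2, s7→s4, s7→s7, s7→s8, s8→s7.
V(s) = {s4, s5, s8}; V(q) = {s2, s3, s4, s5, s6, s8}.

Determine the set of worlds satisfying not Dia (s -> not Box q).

Let φ = not Dia (s -> not Box q). Evaluate φ at each world:
  s0 (successors {s3, s5, s6}): φ is false.
  s1 (successors {s7, s8}): φ is false.
  s2 (successors {s2, s3, s7}): φ is false.
  s3 (successors {s7}): φ is false.
  s4 (successors ∅): φ is true.
  s5 (successors {s7}): φ is false.
  s6 (successors {s5, s6, s7}): φ is false.
  s7 (successors {s2, s4, s7, s8}): φ is false.
  s8 (successors {s7}): φ is false.
For instance, at s3:
  At s3: Dia (s -> not Box q) is true, so not Dia (s -> not Box q) is false.
    At s3: Dia (s -> not Box q) requires s -> not Box q at some successor in {s7}.
      s -> not Box q holds at s7, so Dia (s -> not Box q) is true at s3.
Satisfying worlds: {s4}

s4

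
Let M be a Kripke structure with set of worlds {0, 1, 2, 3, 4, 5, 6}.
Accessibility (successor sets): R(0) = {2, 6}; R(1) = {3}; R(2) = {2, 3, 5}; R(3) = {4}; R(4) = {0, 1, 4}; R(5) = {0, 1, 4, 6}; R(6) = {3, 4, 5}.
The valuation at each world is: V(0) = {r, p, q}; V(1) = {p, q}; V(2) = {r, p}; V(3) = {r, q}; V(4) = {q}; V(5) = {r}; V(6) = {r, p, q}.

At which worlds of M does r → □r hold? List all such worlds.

Recall that □ψ holds at a world iff ψ holds at every accessible world, and ◇ψ holds iff ψ holds at some accessible world.
Let φ = r → □r. Evaluate φ at each world:
  0 (successors {2, 6}): φ is true.
  1 (successors {3}): φ is true.
  2 (successors {2, 3, 5}): φ is true.
  3 (successors {4}): φ is false.
  4 (successors {0, 1, 4}): φ is true.
  5 (successors {0, 1, 4, 6}): φ is false.
  6 (successors {3, 4, 5}): φ is false.
For instance, at 4:
  At 4: r is false, □r is false, so r → □r is true.
    At 4: □r requires r at every successor {0, 1, 4}.
      r fails at 1, so □r is false at 4.
Satisfying worlds: {0, 1, 2, 4}

0, 1, 2, 4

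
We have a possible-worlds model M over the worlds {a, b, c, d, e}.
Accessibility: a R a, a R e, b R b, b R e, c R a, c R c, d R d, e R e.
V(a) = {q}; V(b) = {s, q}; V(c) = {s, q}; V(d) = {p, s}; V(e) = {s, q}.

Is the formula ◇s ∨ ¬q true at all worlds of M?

Yes

Let φ = ◇s ∨ ¬q. Evaluate φ at each world:
  a (successors {a, e}): φ is true.
  b (successors {b, e}): φ is true.
  c (successors {a, c}): φ is true.
  d (successors {d}): φ is true.
  e (successors {e}): φ is true.
For instance, at e:
  At e: ◇s is true, ¬q is false, so ◇s ∨ ¬q is true.
    At e: ◇s requires s at some successor in {e}.
      s holds at e, so ◇s is true at e.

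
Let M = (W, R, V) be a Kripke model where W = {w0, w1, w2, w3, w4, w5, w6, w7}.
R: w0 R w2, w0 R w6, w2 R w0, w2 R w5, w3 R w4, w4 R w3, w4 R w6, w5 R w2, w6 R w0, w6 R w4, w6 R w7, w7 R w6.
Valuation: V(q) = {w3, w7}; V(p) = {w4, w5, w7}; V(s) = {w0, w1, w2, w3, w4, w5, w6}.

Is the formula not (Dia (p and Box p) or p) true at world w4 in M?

At w4: Dia (p and Box p) or p is true, so not (Dia (p and Box p) or p) is false.
  At w4: Dia (p and Box p) is false, p is true, so Dia (p and Box p) or p is true.
    At w4: Dia (p and Box p) requires p and Box p at some successor in {w3, w6}.
      At w3: p and Box p is false.
      At w6: p and Box p is false.
    So Dia (p and Box p) is false at w4.

No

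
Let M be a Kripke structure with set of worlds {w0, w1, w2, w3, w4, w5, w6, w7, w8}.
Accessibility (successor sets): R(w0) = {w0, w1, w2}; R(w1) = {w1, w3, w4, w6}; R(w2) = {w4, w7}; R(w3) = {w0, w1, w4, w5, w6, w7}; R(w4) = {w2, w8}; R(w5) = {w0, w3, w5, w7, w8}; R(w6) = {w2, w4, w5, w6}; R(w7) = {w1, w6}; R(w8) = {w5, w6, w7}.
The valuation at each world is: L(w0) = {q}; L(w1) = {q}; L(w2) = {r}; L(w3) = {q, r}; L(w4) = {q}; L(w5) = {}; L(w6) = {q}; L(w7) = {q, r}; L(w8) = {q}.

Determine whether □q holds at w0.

Recall that □ψ holds at a world iff ψ holds at every accessible world, and ◇ψ holds iff ψ holds at some accessible world.
At w0: □q requires q at every successor {w0, w1, w2}.
  q fails at w2, so □q is false at w0.

No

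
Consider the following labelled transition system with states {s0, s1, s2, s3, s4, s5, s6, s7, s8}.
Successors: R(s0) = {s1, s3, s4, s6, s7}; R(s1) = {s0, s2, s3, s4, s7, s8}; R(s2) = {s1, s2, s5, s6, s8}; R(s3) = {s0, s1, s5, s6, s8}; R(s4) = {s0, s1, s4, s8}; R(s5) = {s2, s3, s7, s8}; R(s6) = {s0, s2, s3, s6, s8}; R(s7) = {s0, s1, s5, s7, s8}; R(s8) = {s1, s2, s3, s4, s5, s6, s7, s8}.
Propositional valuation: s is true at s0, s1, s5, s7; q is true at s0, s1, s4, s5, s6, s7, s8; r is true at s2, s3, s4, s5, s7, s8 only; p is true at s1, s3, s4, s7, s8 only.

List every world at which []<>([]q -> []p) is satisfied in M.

Let φ = []<>([]q -> []p). Evaluate φ at each world:
  s0 (successors {s1, s3, s4, s6, s7}): φ is true.
  s1 (successors {s0, s2, s3, s4, s7, s8}): φ is true.
  s2 (successors {s1, s2, s5, s6, s8}): φ is true.
  s3 (successors {s0, s1, s5, s6, s8}): φ is true.
  s4 (successors {s0, s1, s4, s8}): φ is true.
  s5 (successors {s2, s3, s7, s8}): φ is true.
  s6 (successors {s0, s2, s3, s6, s8}): φ is true.
  s7 (successors {s0, s1, s5, s7, s8}): φ is true.
  s8 (successors {s1, s2, s3, s4, s5, s6, s7, s8}): φ is true.
For instance, at s5:
  At s5: []<>([]q -> []p) requires <>([]q -> []p) at every successor {s2, s3, s7, s8}.
    At s2: <>([]q -> []p) is true.
    At s3: <>([]q -> []p) is true.
    At s7: <>([]q -> []p) is true.
    At s8: <>([]q -> []p) is true.
  So []<>([]q -> []p) is true at s5.
Satisfying worlds: {s0, s1, s2, s3, s4, s5, s6, s7, s8}

s0, s1, s2, s3, s4, s5, s6, s7, s8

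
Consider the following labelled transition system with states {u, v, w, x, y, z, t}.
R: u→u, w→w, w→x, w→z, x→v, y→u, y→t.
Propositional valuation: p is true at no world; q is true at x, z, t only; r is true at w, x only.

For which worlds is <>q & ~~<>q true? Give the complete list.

Let φ = <>q & ~~<>q. Evaluate φ at each world:
  u (successors {u}): φ is false.
  v (successors ∅): φ is false.
  w (successors {w, x, z}): φ is true.
  x (successors {v}): φ is false.
  y (successors {u, t}): φ is true.
  z (successors ∅): φ is false.
  t (successors ∅): φ is false.
For instance, at w:
  At w: <>q is true, ~~<>q is true, so <>q & ~~<>q is true.
    At w: <>q requires q at some successor in {w, x, z}.
      q holds at x, so <>q is true at w.
    At w: ~<>q is false, so ~~<>q is true.
      At w: <>q is true, so ~<>q is false.
Satisfying worlds: {w, y}

w, y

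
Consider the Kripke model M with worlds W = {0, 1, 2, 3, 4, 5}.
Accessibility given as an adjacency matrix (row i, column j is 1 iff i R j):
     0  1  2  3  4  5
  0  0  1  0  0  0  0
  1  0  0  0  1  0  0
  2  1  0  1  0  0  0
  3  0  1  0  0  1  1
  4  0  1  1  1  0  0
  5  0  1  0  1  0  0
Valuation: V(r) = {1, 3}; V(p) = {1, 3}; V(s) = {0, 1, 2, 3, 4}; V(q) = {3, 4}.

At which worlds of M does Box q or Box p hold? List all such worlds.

0, 1, 5

Let φ = Box q or Box p. Evaluate φ at each world:
  0 (successors {1}): φ is true.
  1 (successors {3}): φ is true.
  2 (successors {0, 2}): φ is false.
  3 (successors {1, 4, 5}): φ is false.
  4 (successors {1, 2, 3}): φ is false.
  5 (successors {1, 3}): φ is true.
For instance, at 1:
  At 1: Box q is true, Box p is true, so Box q or Box p is true.
    At 1: Box q requires q at every successor {3}.
      At 3: q is true.
    So Box q is true at 1.
    At 1: Box p requires p at every successor {3}.
      At 3: p is true.
    So Box p is true at 1.
Satisfying worlds: {0, 1, 5}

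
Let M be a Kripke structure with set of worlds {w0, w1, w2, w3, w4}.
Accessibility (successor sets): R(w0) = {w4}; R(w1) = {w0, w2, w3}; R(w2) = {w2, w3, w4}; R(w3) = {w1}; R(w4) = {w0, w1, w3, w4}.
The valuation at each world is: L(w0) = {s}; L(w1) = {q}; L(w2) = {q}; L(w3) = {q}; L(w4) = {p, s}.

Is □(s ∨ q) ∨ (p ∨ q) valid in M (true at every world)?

Let φ = □(s ∨ q) ∨ (p ∨ q). Evaluate φ at each world:
  w0 (successors {w4}): φ is true.
  w1 (successors {w0, w2, w3}): φ is true.
  w2 (successors {w2, w3, w4}): φ is true.
  w3 (successors {w1}): φ is true.
  w4 (successors {w0, w1, w3, w4}): φ is true.
For instance, at w0:
  At w0: □(s ∨ q) is true, p ∨ q is false, so □(s ∨ q) ∨ (p ∨ q) is true.
    At w0: □(s ∨ q) requires s ∨ q at every successor {w4}.
      At w4: s ∨ q is true.
    So □(s ∨ q) is true at w0.

Yes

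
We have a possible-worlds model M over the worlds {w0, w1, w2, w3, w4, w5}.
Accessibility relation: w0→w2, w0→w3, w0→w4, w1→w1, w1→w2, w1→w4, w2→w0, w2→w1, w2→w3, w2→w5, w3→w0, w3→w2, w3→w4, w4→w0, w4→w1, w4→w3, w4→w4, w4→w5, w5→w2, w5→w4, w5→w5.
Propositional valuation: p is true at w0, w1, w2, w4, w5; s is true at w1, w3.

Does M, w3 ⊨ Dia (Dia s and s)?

Recall that Dia ψ holds at a world iff ψ holds at some accessible world.
At w3: Dia (Dia s and s) requires Dia s and s at some successor in {w0, w2, w4}.
  At w0: Dia s and s is false.
  At w2: Dia s and s is false.
  At w4: Dia s and s is false.
So Dia (Dia s and s) is false at w3.

No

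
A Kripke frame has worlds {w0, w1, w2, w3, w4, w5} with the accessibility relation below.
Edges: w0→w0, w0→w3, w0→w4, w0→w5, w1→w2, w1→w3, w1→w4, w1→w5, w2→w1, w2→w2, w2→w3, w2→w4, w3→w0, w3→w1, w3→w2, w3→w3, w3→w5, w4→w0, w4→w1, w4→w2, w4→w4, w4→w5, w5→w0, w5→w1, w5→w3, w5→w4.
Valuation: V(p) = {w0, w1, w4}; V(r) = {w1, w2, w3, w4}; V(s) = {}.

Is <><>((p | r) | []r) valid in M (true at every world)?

Yes

Let φ = <><>((p | r) | []r). Evaluate φ at each world:
  w0 (successors {w0, w3, w4, w5}): φ is true.
  w1 (successors {w2, w3, w4, w5}): φ is true.
  w2 (successors {w1, w2, w3, w4}): φ is true.
  w3 (successors {w0, w1, w2, w3, w5}): φ is true.
  w4 (successors {w0, w1, w2, w4, w5}): φ is true.
  w5 (successors {w0, w1, w3, w4}): φ is true.
For instance, at w1:
  At w1: <><>((p | r) | []r) requires <>((p | r) | []r) at some successor in {w2, w3, w4, w5}.
    <>((p | r) | []r) holds at w2, so <><>((p | r) | []r) is true at w1.
      At w2: <>((p | r) | []r) requires (p | r) | []r at some successor in {w1, w2, w3, w4}.
        (p | r) | []r holds at w1, so <>((p | r) | []r) is true at w2.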